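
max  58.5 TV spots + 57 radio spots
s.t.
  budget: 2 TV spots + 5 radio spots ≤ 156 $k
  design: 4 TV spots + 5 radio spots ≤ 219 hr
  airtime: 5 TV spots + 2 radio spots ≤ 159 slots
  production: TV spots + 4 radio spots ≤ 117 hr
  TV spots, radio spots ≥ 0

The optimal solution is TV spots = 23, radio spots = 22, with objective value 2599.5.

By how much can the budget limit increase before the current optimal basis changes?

Binding constraints: budget, airtime. The basis is B = [[2,5],[5,2]] with det -21.
Per unit increase in budget, x* moves by d = (-0.0952, 0.2381).
The basis stays optimal until production becomes binding; allowable increase = 7 $k.

7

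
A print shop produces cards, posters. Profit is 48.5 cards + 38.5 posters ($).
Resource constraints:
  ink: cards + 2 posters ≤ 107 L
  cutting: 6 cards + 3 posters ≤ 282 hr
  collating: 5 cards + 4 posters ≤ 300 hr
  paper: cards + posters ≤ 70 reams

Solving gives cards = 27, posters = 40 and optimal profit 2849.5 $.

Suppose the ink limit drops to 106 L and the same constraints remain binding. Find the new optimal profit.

Check each constraint at x*: ink 107/107 (tight); cutting 282/282 (tight); collating 295/300 (slack 5); paper 67/70 (slack 3).
Since collating, paper are not tight, their duals are 0.
The binding rows give the dual system: 1·y_ink + 6·y_cutting = 48.5 and 2·y_ink + 3·y_cutting = 38.5.
Solving: y_ink = 9.5, y_cutting = 6.5.
Δz = y_ink·Δb = 9.5 × (-1) = -9.5, so new z* = 2849.5 − 9.5 = 2840.

2840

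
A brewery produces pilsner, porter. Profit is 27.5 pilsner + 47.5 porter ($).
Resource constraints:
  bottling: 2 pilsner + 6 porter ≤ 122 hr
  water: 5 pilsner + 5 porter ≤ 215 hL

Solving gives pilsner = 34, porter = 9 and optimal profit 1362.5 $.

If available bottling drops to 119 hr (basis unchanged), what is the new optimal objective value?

Check each constraint at x*: bottling 122/122 (tight); water 215/215 (tight).
From A_Bᵀ y = c: 2·y_bottling + 5·y_water = 27.5; 6·y_bottling + 5·y_water = 47.5.
This yields shadow prices y_bottling = 5, y_water = 3.5.
Δz = y_bottling·Δb = 5 × (-3) = -15, so new z* = 1362.5 − 15 = 1347.5.

1347.5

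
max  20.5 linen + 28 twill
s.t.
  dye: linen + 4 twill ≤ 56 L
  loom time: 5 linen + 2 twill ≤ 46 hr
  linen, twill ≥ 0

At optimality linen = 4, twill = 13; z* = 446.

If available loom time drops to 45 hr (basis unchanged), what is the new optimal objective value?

Check each constraint at x*: dye 56/56 (tight); loom time 46/46 (tight).
From A_Bᵀ y = c: 1·y_dye + 5·y_loom time = 20.5; 4·y_dye + 2·y_loom time = 28.
This yields shadow prices y_dye = 5.5, y_loom time = 3.
Δz = y_loom time·Δb = 3 × (-1) = -3, so new z* = 446 − 3 = 443.

443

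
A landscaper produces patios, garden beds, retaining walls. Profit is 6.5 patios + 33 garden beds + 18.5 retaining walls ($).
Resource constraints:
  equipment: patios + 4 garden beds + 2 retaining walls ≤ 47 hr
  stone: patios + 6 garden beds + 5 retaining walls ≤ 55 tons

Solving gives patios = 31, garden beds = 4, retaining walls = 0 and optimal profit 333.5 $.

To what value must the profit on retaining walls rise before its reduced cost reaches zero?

Both equipment and stone are binding at x*.
From A_Bᵀ y = c: 1·y_equipment + 1·y_stone = 6.5; 4·y_equipment + 6·y_stone = 33.
Solving: y_equipment = 3, y_stone = 3.5.
retaining walls enters the basis when its profit ≥ yᵀa₃ = 3·2 + 3.5·5 = 23.5.

23.5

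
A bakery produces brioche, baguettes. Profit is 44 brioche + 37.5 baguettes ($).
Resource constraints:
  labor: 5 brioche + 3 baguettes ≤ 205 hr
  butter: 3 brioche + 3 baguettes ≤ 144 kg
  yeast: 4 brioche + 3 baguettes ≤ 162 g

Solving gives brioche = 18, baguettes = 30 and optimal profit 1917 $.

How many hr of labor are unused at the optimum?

labor used = 5·18 + 3·30 = 180; slack = 205 − 180 = 25.

25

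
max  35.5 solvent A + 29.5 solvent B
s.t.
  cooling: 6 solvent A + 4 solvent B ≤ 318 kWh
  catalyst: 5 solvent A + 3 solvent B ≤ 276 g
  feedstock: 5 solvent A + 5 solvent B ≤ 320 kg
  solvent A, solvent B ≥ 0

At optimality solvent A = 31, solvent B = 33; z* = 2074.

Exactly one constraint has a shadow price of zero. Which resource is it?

catalyst

cooling: 318/318 (binding)
catalyst: 254/276 (slack 22)
feedstock: 320/320 (binding)
By complementary slackness, a constraint with positive slack has shadow price 0 → catalyst.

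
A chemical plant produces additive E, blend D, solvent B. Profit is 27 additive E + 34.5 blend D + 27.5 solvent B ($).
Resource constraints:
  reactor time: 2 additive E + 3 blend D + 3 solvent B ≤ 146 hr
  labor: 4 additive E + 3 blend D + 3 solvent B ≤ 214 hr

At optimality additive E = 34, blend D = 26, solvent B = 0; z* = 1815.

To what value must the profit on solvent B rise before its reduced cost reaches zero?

Check each constraint at x*: reactor time 146/146 (tight); labor 214/214 (tight).
The binding rows give the dual system: 2·y_reactor time + 4·y_labor = 27 and 3·y_reactor time + 3·y_labor = 34.5.
→ y_reactor time = 9.5 and y_labor = 2.
solvent B enters the basis when its profit ≥ yᵀa₃ = 9.5·3 + 2·3 = 34.5.

34.5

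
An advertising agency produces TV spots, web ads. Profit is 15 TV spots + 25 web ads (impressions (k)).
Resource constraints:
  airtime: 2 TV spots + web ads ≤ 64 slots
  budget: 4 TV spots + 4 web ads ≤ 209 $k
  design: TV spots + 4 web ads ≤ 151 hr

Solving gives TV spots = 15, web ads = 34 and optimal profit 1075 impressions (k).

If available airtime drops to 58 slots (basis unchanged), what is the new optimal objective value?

1045

At the optimum: airtime uses 64 of 64 (binding); budget uses 196 of 209 (slack = 13); design uses 151 of 151 (binding).
Slack constraints have shadow price 0 (complementary slackness).
Dual feasibility on the basic columns requires 2·y_airtime + 1·y_design = 15, 1·y_airtime + 4·y_design = 25.
→ y_airtime = 5 and y_design = 5.
Δz = y_airtime·Δb = 5 × (-6) = -30, so new z* = 1075 − 30 = 1045.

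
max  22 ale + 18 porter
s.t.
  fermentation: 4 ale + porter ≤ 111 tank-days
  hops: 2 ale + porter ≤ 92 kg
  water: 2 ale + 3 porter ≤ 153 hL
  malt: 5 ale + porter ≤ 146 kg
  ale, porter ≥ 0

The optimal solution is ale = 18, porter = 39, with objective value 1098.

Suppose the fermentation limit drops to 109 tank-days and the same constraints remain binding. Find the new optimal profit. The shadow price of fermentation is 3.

Δb = -2, so new z* = 1098 + (3)·(-2) = 1098 − 6 = 1092.

1092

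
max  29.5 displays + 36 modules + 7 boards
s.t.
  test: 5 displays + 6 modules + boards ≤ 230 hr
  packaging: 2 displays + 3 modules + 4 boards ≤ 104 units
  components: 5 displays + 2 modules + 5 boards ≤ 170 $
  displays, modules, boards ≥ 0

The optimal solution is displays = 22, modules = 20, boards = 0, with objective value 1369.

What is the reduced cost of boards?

At the optimum: test uses 230 of 230 (binding); packaging uses 104 of 104 (binding); components uses 150 of 170 (slack = 20).
Since components is not tight, its dual is 0.
Dual feasibility on the basic columns requires 5·y_test + 2·y_packaging = 29.5, 6·y_test + 3·y_packaging = 36.
Solving: y_test = 5.5, y_packaging = 1.
Reduced cost of boards: c₃ − yᵀa₃ = 7 − (5.5·1 + 1·4) = 7 − 9.5 = -2.5.

-2.5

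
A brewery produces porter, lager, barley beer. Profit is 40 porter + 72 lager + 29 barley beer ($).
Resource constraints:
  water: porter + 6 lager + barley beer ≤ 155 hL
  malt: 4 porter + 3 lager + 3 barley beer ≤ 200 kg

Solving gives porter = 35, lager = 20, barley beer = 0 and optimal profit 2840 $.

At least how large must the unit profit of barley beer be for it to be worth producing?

32

Both water and malt are binding at x*.
From A_Bᵀ y = c: 1·y_water + 4·y_malt = 40; 6·y_water + 3·y_malt = 72.
This yields shadow prices y_water = 8, y_malt = 8.
barley beer enters the basis when its profit ≥ yᵀa₃ = 8·1 + 8·3 = 32.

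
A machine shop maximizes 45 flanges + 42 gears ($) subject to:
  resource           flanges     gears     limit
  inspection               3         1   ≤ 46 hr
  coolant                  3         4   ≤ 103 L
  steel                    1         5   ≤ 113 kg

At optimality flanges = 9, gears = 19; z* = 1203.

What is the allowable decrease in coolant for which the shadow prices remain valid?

Binding constraints: inspection, coolant. The basis is B = [[3,1],[3,4]] with det 9.
Per unit decrease in coolant, x* moves by d = (0.1111, -0.3333).
The basis stays optimal until gears reaches 0; allowable decrease = 57 L.

57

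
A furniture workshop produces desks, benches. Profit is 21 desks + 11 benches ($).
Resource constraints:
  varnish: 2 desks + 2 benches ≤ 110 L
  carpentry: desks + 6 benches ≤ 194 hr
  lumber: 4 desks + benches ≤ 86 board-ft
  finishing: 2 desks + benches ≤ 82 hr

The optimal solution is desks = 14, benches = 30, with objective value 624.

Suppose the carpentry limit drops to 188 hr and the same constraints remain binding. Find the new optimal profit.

618

At the optimum: varnish uses 88 of 110 (slack = 22); carpentry uses 194 of 194 (binding); lumber uses 86 of 86 (binding); finishing uses 58 of 82 (slack = 24).
By complementary slackness, y = 0 for the non-binding constraints.
The binding rows give the dual system: 1·y_carpentry + 4·y_lumber = 21 and 6·y_carpentry + 1·y_lumber = 11.
Solving: y_carpentry = 1, y_lumber = 5.
Δz = y_carpentry·Δb = 1 × (-6) = -6, so new z* = 624 − 6 = 618.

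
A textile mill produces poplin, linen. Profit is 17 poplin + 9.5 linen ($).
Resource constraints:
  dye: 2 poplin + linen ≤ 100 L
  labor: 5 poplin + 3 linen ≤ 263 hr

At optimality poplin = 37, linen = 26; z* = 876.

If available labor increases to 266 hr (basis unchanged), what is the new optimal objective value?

Check each constraint at x*: dye 100/100 (tight); labor 263/263 (tight).
The binding rows give the dual system: 2·y_dye + 5·y_labor = 17 and 1·y_dye + 3·y_labor = 9.5.
Solving: y_dye = 3.5, y_labor = 2.
Δz = y_labor·Δb = 2 × (3) = 6, so new z* = 876 + 6 = 882.

882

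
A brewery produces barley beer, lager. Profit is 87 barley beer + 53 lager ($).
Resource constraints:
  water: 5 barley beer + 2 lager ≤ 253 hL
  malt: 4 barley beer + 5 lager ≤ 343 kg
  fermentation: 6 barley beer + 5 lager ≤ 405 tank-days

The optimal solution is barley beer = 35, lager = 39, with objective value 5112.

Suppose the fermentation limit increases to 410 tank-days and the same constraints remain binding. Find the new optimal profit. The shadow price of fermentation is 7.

Δb = 5, so new z* = 5112 + (7)·(5) = 5112 + 35 = 5147.

5147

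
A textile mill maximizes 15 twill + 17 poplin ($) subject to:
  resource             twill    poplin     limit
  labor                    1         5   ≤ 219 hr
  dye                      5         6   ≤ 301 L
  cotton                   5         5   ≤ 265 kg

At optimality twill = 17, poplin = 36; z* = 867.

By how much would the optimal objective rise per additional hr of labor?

Check each constraint at x*: labor 197/219 (slack 22); dye 301/301 (tight); cotton 265/265 (tight).
By complementary slackness, y = 0 for the non-binding constraint.
From A_Bᵀ y = c: 5·y_dye + 5·y_cotton = 15; 6·y_dye + 5·y_cotton = 17.
Solving: y_dye = 2, y_cotton = 1.
Shadow price of labor = 0.

0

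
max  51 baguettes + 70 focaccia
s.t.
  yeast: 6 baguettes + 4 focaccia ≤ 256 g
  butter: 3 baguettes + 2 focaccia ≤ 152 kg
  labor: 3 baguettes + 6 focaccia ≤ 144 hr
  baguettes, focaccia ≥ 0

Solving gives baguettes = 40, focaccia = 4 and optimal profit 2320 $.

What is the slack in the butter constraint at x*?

butter used = 3·40 + 2·4 = 128; slack = 152 − 128 = 24.

24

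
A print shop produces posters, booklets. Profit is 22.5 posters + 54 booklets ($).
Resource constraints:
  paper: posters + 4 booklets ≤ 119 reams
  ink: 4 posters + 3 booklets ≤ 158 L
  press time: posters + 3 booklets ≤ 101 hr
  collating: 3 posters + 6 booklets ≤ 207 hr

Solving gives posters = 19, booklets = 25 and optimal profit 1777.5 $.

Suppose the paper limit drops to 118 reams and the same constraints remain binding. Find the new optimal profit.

Check each constraint at x*: paper 119/119 (tight); ink 151/158 (slack 7); press time 94/101 (slack 7); collating 207/207 (tight).
Since ink, press time are not tight, their duals are 0.
From A_Bᵀ y = c: 1·y_paper + 3·y_collating = 22.5; 4·y_paper + 6·y_collating = 54.
This yields shadow prices y_paper = 4.5, y_collating = 6.
Δz = y_paper·Δb = 4.5 × (-1) = -4.5, so new z* = 1777.5 − 4.5 = 1773.

1773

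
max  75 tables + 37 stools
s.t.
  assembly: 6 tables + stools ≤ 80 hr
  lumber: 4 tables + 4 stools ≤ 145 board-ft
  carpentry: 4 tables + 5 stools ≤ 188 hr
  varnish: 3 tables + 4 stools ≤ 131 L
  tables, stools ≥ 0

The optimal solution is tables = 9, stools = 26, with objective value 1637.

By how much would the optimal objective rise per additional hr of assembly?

Binding: assembly and varnish. Non-binding: lumber (5 unused), carpentry (22 unused).
Slack constraints have shadow price 0 (complementary slackness).
From A_Bᵀ y = c: 6·y_assembly + 3·y_varnish = 75; 1·y_assembly + 4·y_varnish = 37.
Solving: y_assembly = 9, y_varnish = 7.
Shadow price of assembly = 9.

9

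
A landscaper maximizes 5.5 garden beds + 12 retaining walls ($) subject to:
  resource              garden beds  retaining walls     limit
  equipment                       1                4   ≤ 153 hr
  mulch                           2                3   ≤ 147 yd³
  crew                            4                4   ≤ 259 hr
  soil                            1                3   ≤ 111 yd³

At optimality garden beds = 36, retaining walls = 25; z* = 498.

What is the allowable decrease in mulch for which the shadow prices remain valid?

Binding constraints: mulch, soil. The basis is B = [[2,3],[1,3]] with det 3.
Per unit decrease in mulch, x* moves by d = (-1, 0.3333).
The basis stays optimal until garden beds reaches 0; allowable decrease = 36 yd³.

36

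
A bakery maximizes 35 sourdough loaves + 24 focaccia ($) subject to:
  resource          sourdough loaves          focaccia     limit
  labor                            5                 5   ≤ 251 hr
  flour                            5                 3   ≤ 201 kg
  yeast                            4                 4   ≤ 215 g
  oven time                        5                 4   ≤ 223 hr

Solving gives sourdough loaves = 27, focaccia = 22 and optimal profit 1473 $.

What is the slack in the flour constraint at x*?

flour used = 5·27 + 3·22 = 201; slack = 201 − 201 = 0.

0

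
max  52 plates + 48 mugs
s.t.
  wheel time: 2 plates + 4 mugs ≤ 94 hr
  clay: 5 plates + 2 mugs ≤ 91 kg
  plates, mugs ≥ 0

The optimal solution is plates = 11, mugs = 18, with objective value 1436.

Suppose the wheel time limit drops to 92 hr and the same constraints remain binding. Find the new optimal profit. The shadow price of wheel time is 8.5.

Δb = -2, so new z* = 1436 + (8.5)·(-2) = 1436 − 17 = 1419.

1419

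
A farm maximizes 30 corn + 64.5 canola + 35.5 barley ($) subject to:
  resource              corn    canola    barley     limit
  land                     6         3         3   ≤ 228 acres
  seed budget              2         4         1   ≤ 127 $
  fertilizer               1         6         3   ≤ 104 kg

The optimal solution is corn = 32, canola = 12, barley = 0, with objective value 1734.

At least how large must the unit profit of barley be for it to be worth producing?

37.5

Check each constraint at x*: land 228/228 (tight); seed budget 112/127 (slack 15); fertilizer 104/104 (tight).
Slack constraints have shadow price 0 (complementary slackness).
The binding rows give the dual system: 6·y_land + 1·y_fertilizer = 30 and 3·y_land + 6·y_fertilizer = 64.5.
This yields shadow prices y_land = 3.5, y_fertilizer = 9.
barley enters the basis when its profit ≥ yᵀa₃ = 3.5·3 + 9·3 = 37.5.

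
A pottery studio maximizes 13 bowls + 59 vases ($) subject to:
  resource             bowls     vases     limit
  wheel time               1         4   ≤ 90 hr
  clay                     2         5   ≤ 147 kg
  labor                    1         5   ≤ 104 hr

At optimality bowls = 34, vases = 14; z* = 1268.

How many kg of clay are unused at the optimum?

clay used = 2·34 + 5·14 = 138; slack = 147 − 138 = 9.

9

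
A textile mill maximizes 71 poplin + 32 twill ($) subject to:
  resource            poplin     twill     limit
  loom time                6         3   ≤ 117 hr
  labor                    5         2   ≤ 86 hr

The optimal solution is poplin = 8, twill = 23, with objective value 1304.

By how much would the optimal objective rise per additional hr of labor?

Check each constraint at x*: loom time 117/117 (tight); labor 86/86 (tight).
Dual feasibility on the basic columns requires 6·y_loom time + 5·y_labor = 71, 3·y_loom time + 2·y_labor = 32.
Solving: y_loom time = 6, y_labor = 7.
Shadow price of labor = 7.

7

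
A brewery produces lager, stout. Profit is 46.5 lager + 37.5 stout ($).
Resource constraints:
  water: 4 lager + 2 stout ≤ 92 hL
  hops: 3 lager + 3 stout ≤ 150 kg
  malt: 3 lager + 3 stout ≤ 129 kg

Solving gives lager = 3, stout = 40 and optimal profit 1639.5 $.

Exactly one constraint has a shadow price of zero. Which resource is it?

water: 92/92 (binding)
hops: 129/150 (slack 21)
malt: 129/129 (binding)
By complementary slackness, a constraint with positive slack has shadow price 0 → hops.

hops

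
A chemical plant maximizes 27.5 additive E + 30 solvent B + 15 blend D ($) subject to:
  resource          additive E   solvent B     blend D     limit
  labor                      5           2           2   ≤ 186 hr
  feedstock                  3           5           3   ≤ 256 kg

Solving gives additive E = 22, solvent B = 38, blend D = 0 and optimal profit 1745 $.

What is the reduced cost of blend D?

-5

At the optimum: labor uses 186 of 186 (binding); feedstock uses 256 of 256 (binding).
The binding rows give the dual system: 5·y_labor + 3·y_feedstock = 27.5 and 2·y_labor + 5·y_feedstock = 30.
Solving: y_labor = 2.5, y_feedstock = 5.
Reduced cost of blend D: c₃ − yᵀa₃ = 15 − (2.5·2 + 5·3) = 15 − 20 = -5.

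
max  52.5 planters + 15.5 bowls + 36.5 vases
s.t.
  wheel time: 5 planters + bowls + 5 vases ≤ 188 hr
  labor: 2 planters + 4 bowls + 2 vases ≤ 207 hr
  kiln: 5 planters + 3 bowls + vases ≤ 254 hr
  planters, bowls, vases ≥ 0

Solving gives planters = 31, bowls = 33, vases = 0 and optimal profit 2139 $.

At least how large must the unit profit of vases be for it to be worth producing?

42.5

At the optimum: wheel time uses 188 of 188 (binding); labor uses 194 of 207 (slack = 13); kiln uses 254 of 254 (binding).
By complementary slackness, y = 0 for the non-binding constraint.
The binding rows give the dual system: 5·y_wheel time + 5·y_kiln = 52.5 and 1·y_wheel time + 3·y_kiln = 15.5.
Solving: y_wheel time = 8, y_kiln = 2.5.
vases enters the basis when its profit ≥ yᵀa₃ = 8·5 + 2.5·1 = 42.5.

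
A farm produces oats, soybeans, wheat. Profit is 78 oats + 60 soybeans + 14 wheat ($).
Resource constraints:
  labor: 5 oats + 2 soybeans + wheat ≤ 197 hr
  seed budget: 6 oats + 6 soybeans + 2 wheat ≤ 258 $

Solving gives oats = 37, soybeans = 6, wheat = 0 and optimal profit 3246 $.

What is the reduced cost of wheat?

Check each constraint at x*: labor 197/197 (tight); seed budget 258/258 (tight).
Dual feasibility on the basic columns requires 5·y_labor + 6·y_seed budget = 78, 2·y_labor + 6·y_seed budget = 60.
→ y_labor = 6 and y_seed budget = 8.
Reduced cost of wheat: c₃ − yᵀa₃ = 14 − (6·1 + 8·2) = 14 − 22 = -8.

-8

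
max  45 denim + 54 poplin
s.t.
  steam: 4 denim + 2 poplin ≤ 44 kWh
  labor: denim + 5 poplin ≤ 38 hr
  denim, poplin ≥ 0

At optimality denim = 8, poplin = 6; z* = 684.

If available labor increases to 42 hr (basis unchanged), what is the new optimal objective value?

712

Check each constraint at x*: steam 44/44 (tight); labor 38/38 (tight).
Dual feasibility on the basic columns requires 4·y_steam + 1·y_labor = 45, 2·y_steam + 5·y_labor = 54.
This yields shadow prices y_steam = 9.5, y_labor = 7.
Δz = y_labor·Δb = 7 × (4) = 28, so new z* = 684 + 28 = 712.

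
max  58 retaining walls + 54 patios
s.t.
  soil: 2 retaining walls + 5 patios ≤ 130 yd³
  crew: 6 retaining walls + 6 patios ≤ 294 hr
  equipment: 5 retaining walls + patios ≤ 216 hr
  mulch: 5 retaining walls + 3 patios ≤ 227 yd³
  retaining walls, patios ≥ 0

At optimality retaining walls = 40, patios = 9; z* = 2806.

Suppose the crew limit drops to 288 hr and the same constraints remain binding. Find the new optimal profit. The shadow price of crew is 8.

2758

Δb = -6, so new z* = 2806 + (8)·(-6) = 2806 − 48 = 2758.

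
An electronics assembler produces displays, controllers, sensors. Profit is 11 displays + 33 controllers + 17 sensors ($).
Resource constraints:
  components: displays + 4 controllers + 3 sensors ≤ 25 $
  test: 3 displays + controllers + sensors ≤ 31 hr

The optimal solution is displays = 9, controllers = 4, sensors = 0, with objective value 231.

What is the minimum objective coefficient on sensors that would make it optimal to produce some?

25

At the optimum: components uses 25 of 25 (binding); test uses 31 of 31 (binding).
Dual feasibility on the basic columns requires 1·y_components + 3·y_test = 11, 4·y_components + 1·y_test = 33.
This yields shadow prices y_components = 8, y_test = 1.
sensors enters the basis when its profit ≥ yᵀa₃ = 8·3 + 1·1 = 25.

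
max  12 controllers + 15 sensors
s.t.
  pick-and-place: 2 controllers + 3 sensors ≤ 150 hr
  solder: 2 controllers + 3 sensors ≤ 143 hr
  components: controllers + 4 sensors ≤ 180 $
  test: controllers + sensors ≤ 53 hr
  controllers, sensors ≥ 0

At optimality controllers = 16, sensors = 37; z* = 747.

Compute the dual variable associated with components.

0

Check each constraint at x*: pick-and-place 143/150 (slack 7); solder 143/143 (tight); components 164/180 (slack 16); test 53/53 (tight).
Slack constraints have shadow price 0 (complementary slackness).
The binding rows give the dual system: 2·y_solder + 1·y_test = 12 and 3·y_solder + 1·y_test = 15.
→ y_solder = 3 and y_test = 6.
Shadow price of components = 0.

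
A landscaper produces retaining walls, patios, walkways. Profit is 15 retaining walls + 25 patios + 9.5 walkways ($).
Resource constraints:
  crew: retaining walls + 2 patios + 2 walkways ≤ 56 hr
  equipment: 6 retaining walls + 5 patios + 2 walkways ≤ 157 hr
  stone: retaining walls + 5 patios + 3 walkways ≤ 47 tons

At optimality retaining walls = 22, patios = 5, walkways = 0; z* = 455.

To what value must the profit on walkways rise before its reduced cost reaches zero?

Check each constraint at x*: crew 32/56 (slack 24); equipment 157/157 (tight); stone 47/47 (tight).
Slack constraints have shadow price 0 (complementary slackness).
The binding rows give the dual system: 6·y_equipment + 1·y_stone = 15 and 5·y_equipment + 5·y_stone = 25.
This yields shadow prices y_equipment = 2, y_stone = 3.
walkways enters the basis when its profit ≥ yᵀa₃ = 2·2 + 3·3 = 13.

13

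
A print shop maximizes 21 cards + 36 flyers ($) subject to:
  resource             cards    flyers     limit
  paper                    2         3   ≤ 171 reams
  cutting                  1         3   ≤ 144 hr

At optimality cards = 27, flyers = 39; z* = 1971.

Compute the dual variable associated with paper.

9

Both paper and cutting are binding at x*.
From A_Bᵀ y = c: 2·y_paper + 1·y_cutting = 21; 3·y_paper + 3·y_cutting = 36.
Solving: y_paper = 9, y_cutting = 3.
Shadow price of paper = 9.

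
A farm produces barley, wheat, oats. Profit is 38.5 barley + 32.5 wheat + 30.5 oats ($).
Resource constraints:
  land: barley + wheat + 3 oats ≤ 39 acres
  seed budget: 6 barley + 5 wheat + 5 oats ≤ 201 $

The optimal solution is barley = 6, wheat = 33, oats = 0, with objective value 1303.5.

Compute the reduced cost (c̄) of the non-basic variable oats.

-7

Both land and seed budget are binding at x*.
From A_Bᵀ y = c: 1·y_land + 6·y_seed budget = 38.5; 1·y_land + 5·y_seed budget = 32.5.
→ y_land = 2.5 and y_seed budget = 6.
Reduced cost of oats: c₃ − yᵀa₃ = 30.5 − (2.5·3 + 6·5) = 30.5 − 37.5 = -7.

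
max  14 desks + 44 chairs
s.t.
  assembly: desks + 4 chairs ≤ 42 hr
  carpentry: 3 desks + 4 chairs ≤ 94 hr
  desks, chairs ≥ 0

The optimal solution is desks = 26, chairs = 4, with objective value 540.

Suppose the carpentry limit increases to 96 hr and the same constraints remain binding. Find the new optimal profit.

543

Check each constraint at x*: assembly 42/42 (tight); carpentry 94/94 (tight).
From A_Bᵀ y = c: 1·y_assembly + 3·y_carpentry = 14; 4·y_assembly + 4·y_carpentry = 44.
Solving: y_assembly = 9.5, y_carpentry = 1.5.
Δz = y_carpentry·Δb = 1.5 × (2) = 3, so new z* = 540 + 3 = 543.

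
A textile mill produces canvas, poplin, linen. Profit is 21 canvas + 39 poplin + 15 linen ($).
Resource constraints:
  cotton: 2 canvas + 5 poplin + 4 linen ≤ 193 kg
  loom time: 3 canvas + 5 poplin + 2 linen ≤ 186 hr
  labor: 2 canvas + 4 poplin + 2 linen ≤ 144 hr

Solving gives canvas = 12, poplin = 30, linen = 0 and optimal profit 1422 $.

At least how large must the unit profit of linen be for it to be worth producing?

18

Check each constraint at x*: cotton 174/193 (slack 19); loom time 186/186 (tight); labor 144/144 (tight).
Slack constraints have shadow price 0 (complementary slackness).
From A_Bᵀ y = c: 3·y_loom time + 2·y_labor = 21; 5·y_loom time + 4·y_labor = 39.
Solving: y_loom time = 3, y_labor = 6.
linen enters the basis when its profit ≥ yᵀa₃ = 3·2 + 6·2 = 18.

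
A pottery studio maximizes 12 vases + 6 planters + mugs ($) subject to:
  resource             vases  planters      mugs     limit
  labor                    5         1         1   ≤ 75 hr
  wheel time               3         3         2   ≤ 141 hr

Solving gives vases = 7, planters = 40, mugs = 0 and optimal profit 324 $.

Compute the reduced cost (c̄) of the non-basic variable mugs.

Both labor and wheel time are binding at x*.
The binding rows give the dual system: 5·y_labor + 3·y_wheel time = 12 and 1·y_labor + 3·y_wheel time = 6.
→ y_labor = 1.5 and y_wheel time = 1.5.
Reduced cost of mugs: c₃ − yᵀa₃ = 1 − (1.5·1 + 1.5·2) = 1 − 4.5 = -3.5.

-3.5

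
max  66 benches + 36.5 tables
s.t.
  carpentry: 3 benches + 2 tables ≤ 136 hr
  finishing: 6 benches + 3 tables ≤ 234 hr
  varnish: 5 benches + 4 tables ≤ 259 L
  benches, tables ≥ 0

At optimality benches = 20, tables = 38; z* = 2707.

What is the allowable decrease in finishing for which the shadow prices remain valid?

10.5

Binding constraints: carpentry, finishing. The basis is B = [[3,2],[6,3]] with det -3.
Per unit decrease in finishing, x* moves by d = (-0.6667, 1).
The basis stays optimal until varnish becomes binding; allowable decrease = 10.5 hr.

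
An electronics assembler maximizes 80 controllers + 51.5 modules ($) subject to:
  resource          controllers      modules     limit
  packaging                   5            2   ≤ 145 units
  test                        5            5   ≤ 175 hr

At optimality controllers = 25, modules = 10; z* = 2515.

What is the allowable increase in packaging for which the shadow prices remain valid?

Binding constraints: packaging, test. The basis is B = [[5,2],[5,5]] with det 15.
Per unit increase in packaging, x* moves by d = (0.3333, -0.3333).
The basis stays optimal until modules reaches 0; allowable increase = 30 units.

30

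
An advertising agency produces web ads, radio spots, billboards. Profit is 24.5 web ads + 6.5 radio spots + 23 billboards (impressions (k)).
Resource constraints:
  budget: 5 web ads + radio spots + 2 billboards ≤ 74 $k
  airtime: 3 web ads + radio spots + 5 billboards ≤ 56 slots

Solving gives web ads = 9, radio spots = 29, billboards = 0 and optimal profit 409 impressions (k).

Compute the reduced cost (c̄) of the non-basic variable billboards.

-2

At the optimum: budget uses 74 of 74 (binding); airtime uses 56 of 56 (binding).
Dual feasibility on the basic columns requires 5·y_budget + 3·y_airtime = 24.5, 1·y_budget + 1·y_airtime = 6.5.
This yields shadow prices y_budget = 2.5, y_airtime = 4.
Reduced cost of billboards: c₃ − yᵀa₃ = 23 − (2.5·2 + 4·5) = 23 − 25 = -2.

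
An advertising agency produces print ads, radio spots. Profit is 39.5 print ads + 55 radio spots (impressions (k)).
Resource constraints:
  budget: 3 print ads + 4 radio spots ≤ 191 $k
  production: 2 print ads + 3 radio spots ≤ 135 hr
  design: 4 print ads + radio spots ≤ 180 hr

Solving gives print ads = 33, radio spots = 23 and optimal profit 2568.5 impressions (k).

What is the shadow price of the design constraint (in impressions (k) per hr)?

Binding: budget and production. Non-binding: design (25 unused).
Since design is not tight, its dual is 0.
The binding rows give the dual system: 3·y_budget + 2·y_production = 39.5 and 4·y_budget + 3·y_production = 55.
This yields shadow prices y_budget = 8.5, y_production = 7.
Shadow price of design = 0.

0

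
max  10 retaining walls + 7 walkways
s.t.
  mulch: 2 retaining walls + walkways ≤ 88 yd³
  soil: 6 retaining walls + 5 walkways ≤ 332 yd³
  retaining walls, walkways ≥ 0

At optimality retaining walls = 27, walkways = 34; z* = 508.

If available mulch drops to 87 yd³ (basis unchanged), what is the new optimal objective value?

506

At the optimum: mulch uses 88 of 88 (binding); soil uses 332 of 332 (binding).
From A_Bᵀ y = c: 2·y_mulch + 6·y_soil = 10; 1·y_mulch + 5·y_soil = 7.
Solving: y_mulch = 2, y_soil = 1.
Δz = y_mulch·Δb = 2 × (-1) = -2, so new z* = 508 − 2 = 506.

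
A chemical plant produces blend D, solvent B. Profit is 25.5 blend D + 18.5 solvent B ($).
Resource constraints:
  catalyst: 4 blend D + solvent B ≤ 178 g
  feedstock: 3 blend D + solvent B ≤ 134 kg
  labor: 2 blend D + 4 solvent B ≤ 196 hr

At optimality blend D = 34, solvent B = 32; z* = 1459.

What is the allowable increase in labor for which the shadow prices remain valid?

340

Binding constraints: feedstock, labor. The basis is B = [[3,1],[2,4]] with det 10.
Per unit increase in labor, x* moves by d = (-0.1, 0.3).
The basis stays optimal until blend D reaches 0; allowable increase = 340 hr.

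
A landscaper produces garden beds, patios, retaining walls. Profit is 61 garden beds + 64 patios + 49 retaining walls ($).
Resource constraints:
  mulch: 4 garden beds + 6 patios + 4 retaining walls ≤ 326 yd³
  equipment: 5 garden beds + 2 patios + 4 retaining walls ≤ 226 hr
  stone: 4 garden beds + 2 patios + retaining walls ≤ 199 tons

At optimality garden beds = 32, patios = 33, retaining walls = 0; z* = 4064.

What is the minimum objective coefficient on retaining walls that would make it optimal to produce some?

Check each constraint at x*: mulch 326/326 (tight); equipment 226/226 (tight); stone 194/199 (slack 5).
Since stone is not tight, its dual is 0.
Dual feasibility on the basic columns requires 4·y_mulch + 5·y_equipment = 61, 6·y_mulch + 2·y_equipment = 64.
Solving: y_mulch = 9, y_equipment = 5.
retaining walls enters the basis when its profit ≥ yᵀa₃ = 9·4 + 5·4 = 56.

56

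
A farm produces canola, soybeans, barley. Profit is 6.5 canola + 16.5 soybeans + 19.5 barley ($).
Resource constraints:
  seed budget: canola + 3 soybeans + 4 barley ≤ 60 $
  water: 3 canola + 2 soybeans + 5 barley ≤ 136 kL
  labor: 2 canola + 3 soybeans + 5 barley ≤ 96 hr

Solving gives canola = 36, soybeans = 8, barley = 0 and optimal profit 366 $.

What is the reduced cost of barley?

Binding: seed budget and labor. Non-binding: water (12 unused).
Slack constraints have shadow price 0 (complementary slackness).
From A_Bᵀ y = c: 1·y_seed budget + 2·y_labor = 6.5; 3·y_seed budget + 3·y_labor = 16.5.
Solving: y_seed budget = 4.5, y_labor = 1.
Reduced cost of barley: c₃ − yᵀa₃ = 19.5 − (4.5·4 + 1·5) = 19.5 − 23 = -3.5.

-3.5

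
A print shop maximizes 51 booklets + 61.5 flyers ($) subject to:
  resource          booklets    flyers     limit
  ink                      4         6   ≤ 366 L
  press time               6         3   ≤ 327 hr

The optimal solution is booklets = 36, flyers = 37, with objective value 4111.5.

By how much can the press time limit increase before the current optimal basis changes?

Binding constraints: ink, press time. The basis is B = [[4,6],[6,3]] with det -24.
Per unit increase in press time, x* moves by d = (0.25, -0.1667).
The basis stays optimal until flyers reaches 0; allowable increase = 222 hr.

222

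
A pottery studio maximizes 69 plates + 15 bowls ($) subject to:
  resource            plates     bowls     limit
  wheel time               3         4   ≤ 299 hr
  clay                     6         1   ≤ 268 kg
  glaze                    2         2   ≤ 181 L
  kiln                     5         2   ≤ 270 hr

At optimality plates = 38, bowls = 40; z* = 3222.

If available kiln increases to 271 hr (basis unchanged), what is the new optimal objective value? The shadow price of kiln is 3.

3225

Δb = 1, so new z* = 3222 + (3)·(1) = 3222 + 3 = 3225.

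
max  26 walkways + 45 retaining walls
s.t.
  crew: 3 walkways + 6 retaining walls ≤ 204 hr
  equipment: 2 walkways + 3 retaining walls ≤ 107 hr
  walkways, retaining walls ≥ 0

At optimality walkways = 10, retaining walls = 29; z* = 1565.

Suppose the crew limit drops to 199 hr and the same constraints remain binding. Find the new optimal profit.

At the optimum: crew uses 204 of 204 (binding); equipment uses 107 of 107 (binding).
Dual feasibility on the basic columns requires 3·y_crew + 2·y_equipment = 26, 6·y_crew + 3·y_equipment = 45.
Solving: y_crew = 4, y_equipment = 7.
Δz = y_crew·Δb = 4 × (-5) = -20, so new z* = 1565 − 20 = 1545.

1545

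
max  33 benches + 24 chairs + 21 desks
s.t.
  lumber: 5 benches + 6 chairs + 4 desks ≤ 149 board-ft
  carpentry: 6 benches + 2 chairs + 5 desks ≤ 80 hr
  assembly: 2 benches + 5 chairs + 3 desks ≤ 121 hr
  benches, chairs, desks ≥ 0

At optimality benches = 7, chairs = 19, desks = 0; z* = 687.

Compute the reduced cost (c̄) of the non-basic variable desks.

-6

At the optimum: lumber uses 149 of 149 (binding); carpentry uses 80 of 80 (binding); assembly uses 109 of 121 (slack = 12).
Slack constraints have shadow price 0 (complementary slackness).
Dual feasibility on the basic columns requires 5·y_lumber + 6·y_carpentry = 33, 6·y_lumber + 2·y_carpentry = 24.
This yields shadow prices y_lumber = 3, y_carpentry = 3.
Reduced cost of desks: c₃ − yᵀa₃ = 21 − (3·4 + 3·5) = 21 − 27 = -6.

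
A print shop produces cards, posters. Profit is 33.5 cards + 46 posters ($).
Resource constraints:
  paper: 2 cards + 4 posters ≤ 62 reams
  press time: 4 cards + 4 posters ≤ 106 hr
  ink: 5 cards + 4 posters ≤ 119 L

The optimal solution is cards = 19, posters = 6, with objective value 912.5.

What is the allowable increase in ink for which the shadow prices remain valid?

9

Binding constraints: paper, ink. The basis is B = [[2,4],[5,4]] with det -12.
Per unit increase in ink, x* moves by d = (0.3333, -0.1667).
The basis stays optimal until press time becomes binding; allowable increase = 9 L.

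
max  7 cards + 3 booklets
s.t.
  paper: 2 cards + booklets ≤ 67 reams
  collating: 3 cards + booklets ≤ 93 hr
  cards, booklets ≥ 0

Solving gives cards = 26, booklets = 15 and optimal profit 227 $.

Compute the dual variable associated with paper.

Both paper and collating are binding at x*.
From A_Bᵀ y = c: 2·y_paper + 3·y_collating = 7; 1·y_paper + 1·y_collating = 3.
→ y_paper = 2 and y_collating = 1.
Shadow price of paper = 2.

2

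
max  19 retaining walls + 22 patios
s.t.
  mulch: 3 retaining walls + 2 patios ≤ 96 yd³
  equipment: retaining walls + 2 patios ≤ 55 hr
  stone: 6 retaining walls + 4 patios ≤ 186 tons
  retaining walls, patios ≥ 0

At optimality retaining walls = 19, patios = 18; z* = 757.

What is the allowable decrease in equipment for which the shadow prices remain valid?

Binding constraints: equipment, stone. The basis is B = [[1,2],[6,4]] with det -8.
Per unit decrease in equipment, x* moves by d = (0.5, -0.75).
The basis stays optimal until patios reaches 0; allowable decrease = 24 hr.

24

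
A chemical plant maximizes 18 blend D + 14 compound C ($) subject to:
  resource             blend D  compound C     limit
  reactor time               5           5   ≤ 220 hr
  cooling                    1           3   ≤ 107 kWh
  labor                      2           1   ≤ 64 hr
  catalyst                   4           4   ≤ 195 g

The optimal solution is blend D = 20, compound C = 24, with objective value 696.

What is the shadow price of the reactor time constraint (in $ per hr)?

2

At the optimum: reactor time uses 220 of 220 (binding); cooling uses 92 of 107 (slack = 15); labor uses 64 of 64 (binding); catalyst uses 176 of 195 (slack = 19).
Slack constraints have shadow price 0 (complementary slackness).
Dual feasibility on the basic columns requires 5·y_reactor time + 2·y_labor = 18, 5·y_reactor time + 1·y_labor = 14.
→ y_reactor time = 2 and y_labor = 4.
Shadow price of reactor time = 2.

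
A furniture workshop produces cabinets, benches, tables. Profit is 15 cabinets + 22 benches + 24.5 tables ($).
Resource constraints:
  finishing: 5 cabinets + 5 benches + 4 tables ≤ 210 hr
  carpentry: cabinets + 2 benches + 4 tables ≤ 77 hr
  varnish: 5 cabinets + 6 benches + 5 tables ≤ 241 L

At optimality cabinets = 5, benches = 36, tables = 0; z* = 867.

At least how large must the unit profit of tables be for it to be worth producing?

30

Check each constraint at x*: finishing 205/210 (slack 5); carpentry 77/77 (tight); varnish 241/241 (tight).
Slack constraints have shadow price 0 (complementary slackness).
From A_Bᵀ y = c: 1·y_carpentry + 5·y_varnish = 15; 2·y_carpentry + 6·y_varnish = 22.
This yields shadow prices y_carpentry = 5, y_varnish = 2.
tables enters the basis when its profit ≥ yᵀa₃ = 5·4 + 2·5 = 30.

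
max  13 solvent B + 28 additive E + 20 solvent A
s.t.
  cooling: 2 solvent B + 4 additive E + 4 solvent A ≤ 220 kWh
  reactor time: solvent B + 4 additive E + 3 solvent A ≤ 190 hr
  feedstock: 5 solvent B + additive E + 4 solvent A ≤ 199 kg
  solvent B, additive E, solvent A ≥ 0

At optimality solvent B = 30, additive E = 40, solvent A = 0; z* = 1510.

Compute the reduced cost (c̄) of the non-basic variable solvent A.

At the optimum: cooling uses 220 of 220 (binding); reactor time uses 190 of 190 (binding); feedstock uses 190 of 199 (slack = 9).
Slack constraints have shadow price 0 (complementary slackness).
From A_Bᵀ y = c: 2·y_cooling + 1·y_reactor time = 13; 4·y_cooling + 4·y_reactor time = 28.
→ y_cooling = 6 and y_reactor time = 1.
Reduced cost of solvent A: c₃ − yᵀa₃ = 20 − (6·4 + 1·3) = 20 − 27 = -7.

-7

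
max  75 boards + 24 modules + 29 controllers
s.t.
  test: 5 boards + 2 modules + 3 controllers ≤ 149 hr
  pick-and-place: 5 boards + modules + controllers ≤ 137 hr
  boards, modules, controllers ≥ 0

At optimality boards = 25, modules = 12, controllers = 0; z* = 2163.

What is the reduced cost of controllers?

-4

Both test and pick-and-place are binding at x*.
From A_Bᵀ y = c: 5·y_test + 5·y_pick-and-place = 75; 2·y_test + 1·y_pick-and-place = 24.
This yields shadow prices y_test = 9, y_pick-and-place = 6.
Reduced cost of controllers: c₃ − yᵀa₃ = 29 − (9·3 + 6·1) = 29 − 33 = -4.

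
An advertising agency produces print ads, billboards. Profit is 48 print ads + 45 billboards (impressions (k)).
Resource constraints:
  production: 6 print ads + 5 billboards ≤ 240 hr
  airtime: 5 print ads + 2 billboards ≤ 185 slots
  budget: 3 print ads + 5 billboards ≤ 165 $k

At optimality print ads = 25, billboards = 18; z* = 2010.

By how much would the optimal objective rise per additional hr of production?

7

At the optimum: production uses 240 of 240 (binding); airtime uses 161 of 185 (slack = 24); budget uses 165 of 165 (binding).
Slack constraints have shadow price 0 (complementary slackness).
Dual feasibility on the basic columns requires 6·y_production + 3·y_budget = 48, 5·y_production + 5·y_budget = 45.
This yields shadow prices y_production = 7, y_budget = 2.
Shadow price of production = 7.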